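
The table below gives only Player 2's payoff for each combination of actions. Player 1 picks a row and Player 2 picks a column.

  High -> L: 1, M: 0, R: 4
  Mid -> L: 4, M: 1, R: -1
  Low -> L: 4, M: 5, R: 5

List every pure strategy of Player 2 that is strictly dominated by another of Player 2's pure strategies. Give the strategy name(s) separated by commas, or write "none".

none

L: no other strategy beats it everywhere (M at High (1>0); R at Mid (4>-1)).
M is not dominated — it holds its own against L at Low (5>4); R at Mid (1>-1).
R is not dominated — it holds its own against L at High (4>1); M at High (4>0).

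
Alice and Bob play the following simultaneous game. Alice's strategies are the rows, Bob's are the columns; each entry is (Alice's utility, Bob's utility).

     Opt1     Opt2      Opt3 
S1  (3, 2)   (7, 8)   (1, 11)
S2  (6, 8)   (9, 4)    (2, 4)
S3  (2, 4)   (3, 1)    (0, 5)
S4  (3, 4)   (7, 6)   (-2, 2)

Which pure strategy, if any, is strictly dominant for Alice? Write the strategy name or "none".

S2

S2 vs S1: Opt1: 6>3, Opt2: 9>7, Opt3: 2>1.
S2 vs S3: Opt1: 6>2, Opt2: 9>3, Opt3: 2>0.
S2 vs S4: Opt1: 6>3, Opt2: 9>7, Opt3: 2>-2.
S2 strictly beats every other strategy against every opponent action, so it is strictly dominant.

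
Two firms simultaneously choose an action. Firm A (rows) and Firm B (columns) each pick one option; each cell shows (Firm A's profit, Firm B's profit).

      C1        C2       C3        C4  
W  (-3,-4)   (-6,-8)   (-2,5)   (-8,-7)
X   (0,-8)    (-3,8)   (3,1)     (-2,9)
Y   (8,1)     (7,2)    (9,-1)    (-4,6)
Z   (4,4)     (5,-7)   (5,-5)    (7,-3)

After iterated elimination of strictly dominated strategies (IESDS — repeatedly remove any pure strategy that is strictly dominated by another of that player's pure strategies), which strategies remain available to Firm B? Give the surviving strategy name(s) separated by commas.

For Firm A, X strictly dominates W on the remaining columns (C1: 0>-3, C2: -3>-6, C3: 3>-2, C4: -2>-8); eliminate W.
Row X is eliminated: Z beats it against every remaining column (C1: 4>0, C2: 5>-3, C3: 5>3, C4: 7>-2).
For Firm B, C4 strictly dominates C2 on the remaining rows (Y: 6>2, Z: -3>-7); eliminate C2.
For Firm B, C1 strictly dominates C3 on the remaining rows (Y: 1>-1, Z: 4>-5); eliminate C3.
Among the remaining strategies, none is strictly dominated by another pure strategy of the same player, so the elimination stops.
Surviving strategies — Firm A: {Y, Z}; Firm B: {C1, C4}.

C1, C4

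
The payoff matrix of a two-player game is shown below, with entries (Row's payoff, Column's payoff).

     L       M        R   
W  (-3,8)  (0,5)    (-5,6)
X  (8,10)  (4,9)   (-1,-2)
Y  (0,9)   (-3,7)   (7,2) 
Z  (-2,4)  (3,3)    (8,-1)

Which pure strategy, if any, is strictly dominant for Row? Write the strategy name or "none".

W fails to dominate X at L (-3<8).
X fails to dominate Y at R (-1<7).
Y fails to dominate W at M (-3<0).
Z fails to dominate X at L (-2<8).
No single strategy dominates all the others.

none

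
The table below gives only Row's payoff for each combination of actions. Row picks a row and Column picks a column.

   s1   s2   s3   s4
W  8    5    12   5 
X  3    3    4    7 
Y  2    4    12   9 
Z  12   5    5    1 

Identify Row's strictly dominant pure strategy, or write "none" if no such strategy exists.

W fails to dominate X at s4 (5<7).
X fails to dominate W at s1 (3<8).
Y fails to dominate W at s1 (2<8).
Z fails to dominate W at s2 (5=5).
No single strategy dominates all the others.

none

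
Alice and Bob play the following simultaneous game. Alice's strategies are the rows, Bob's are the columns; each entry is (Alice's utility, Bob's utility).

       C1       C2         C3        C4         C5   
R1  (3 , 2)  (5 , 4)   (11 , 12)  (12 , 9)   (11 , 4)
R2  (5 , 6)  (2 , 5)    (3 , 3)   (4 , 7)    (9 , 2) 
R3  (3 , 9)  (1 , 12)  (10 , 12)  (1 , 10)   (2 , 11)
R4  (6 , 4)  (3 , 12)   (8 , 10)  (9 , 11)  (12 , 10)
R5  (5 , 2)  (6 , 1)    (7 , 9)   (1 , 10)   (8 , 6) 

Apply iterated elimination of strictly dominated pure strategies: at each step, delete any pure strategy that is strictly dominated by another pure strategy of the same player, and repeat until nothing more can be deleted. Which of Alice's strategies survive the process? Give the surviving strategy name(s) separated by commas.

For Alice, R4 strictly dominates R2 on the remaining columns (C1: 6>5, C2: 3>2, C3: 8>3, C4: 9>4, C5: 12>9); eliminate R2.
Bob's strategy C1 is strictly dominated by C3 (R1: 12>2, R3: 12>9, R4: 10>4, R5: 9>2) and is removed.
For Alice, R1 strictly dominates R3 on the remaining columns (C2: 5>1, C3: 11>10, C4: 12>1, C5: 11>2); eliminate R3.
Column C5 is eliminated: C4 beats it against every remaining row (R1: 9>4, R4: 11>10, R5: 10>6).
Row R4 is eliminated: R1 beats it against every remaining column (C2: 5>3, C3: 11>8, C4: 12>9).
Column C2 is eliminated: C3 beats it against every remaining row (R1: 12>4, R5: 9>1).
Alice's strategy R5 is strictly dominated by R1 (C3: 11>7, C4: 12>1) and is removed.
Bob's strategy C4 is strictly dominated by C3 (R1: 12>9) and is removed.
Among the remaining strategies, none is strictly dominated by another pure strategy of the same player, so the elimination stops.
Surviving strategies — Alice: {R1}; Bob: {C3}.

R1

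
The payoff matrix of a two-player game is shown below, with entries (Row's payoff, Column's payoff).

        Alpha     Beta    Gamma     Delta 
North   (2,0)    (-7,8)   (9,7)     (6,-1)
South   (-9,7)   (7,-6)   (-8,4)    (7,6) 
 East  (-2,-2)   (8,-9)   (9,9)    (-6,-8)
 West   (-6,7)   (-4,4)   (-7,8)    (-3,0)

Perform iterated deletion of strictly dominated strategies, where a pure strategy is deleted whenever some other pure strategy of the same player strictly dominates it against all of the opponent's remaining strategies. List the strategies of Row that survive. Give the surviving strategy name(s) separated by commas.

North, East

Column's strategy Delta is strictly dominated by Alpha (North: 0>-1, South: 7>6, East: -2>-8, West: 7>0) and is removed.
For Row, East strictly dominates South on the remaining columns (Alpha: -2>-9, Beta: 8>7, Gamma: 9>-8); eliminate South.
Row's strategy West is strictly dominated by East (Alpha: -2>-6, Beta: 8>-4, Gamma: 9>-7) and is removed.
Column Alpha is eliminated: Gamma beats it against every remaining row (North: 7>0, East: 9>-2).
Among the remaining strategies, none is strictly dominated by another pure strategy of the same player, so the elimination stops.
Surviving strategies — Row: {North, East}; Column: {Beta, Gamma}.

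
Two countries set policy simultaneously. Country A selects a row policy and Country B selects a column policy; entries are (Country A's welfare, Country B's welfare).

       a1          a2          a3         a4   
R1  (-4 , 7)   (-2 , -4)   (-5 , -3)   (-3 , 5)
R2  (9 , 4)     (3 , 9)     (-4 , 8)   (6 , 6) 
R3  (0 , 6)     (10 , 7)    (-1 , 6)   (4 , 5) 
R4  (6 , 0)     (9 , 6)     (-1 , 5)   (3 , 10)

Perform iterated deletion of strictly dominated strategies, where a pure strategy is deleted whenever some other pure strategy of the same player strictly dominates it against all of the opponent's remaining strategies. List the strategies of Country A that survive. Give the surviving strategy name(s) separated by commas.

For Country A, R2 strictly dominates R1 on the remaining columns (a1: 9>-4, a2: 3>-2, a3: -4>-5, a4: 6>-3); eliminate R1.
For Country B, a2 strictly dominates a1 on the remaining rows (R2: 9>4, R3: 7>6, R4: 6>0); eliminate a1.
For Country B, a2 strictly dominates a3 on the remaining rows (R2: 9>8, R3: 7>6, R4: 6>5); eliminate a3.
For Country A, R3 strictly dominates R4 on the remaining columns (a2: 10>9, a4: 4>3); eliminate R4.
Column a4 is eliminated: a2 beats it against every remaining row (R2: 9>6, R3: 7>5).
Row R2 is eliminated: R3 beats it against every remaining column (a2: 10>3).
Among the remaining strategies, none is strictly dominated by another pure strategy of the same player, so the elimination stops.
Surviving strategies — Country A: {R3}; Country B: {a2}.

R3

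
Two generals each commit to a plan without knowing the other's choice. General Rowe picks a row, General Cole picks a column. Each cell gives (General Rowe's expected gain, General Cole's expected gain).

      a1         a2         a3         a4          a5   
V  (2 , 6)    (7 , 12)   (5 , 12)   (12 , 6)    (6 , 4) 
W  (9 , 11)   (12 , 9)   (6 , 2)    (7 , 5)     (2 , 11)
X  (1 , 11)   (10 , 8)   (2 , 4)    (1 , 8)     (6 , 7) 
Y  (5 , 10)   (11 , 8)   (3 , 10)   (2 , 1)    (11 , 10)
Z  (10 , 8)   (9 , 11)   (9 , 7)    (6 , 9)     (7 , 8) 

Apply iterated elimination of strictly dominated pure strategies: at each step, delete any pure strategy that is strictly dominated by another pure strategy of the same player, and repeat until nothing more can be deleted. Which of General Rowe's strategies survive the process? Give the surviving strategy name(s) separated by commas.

W, Y, Z

General Rowe's strategy X is strictly dominated by Y (a1: 5>1, a2: 11>10, a3: 3>2, a4: 2>1, a5: 11>6) and is removed.
Column a4 is eliminated: a2 beats it against every remaining row (V: 12>6, W: 9>5, Y: 8>1, Z: 11>9).
General Rowe's strategy V is strictly dominated by Z (a1: 10>2, a2: 9>7, a3: 9>5, a5: 7>6) and is removed.
Among the remaining strategies, none is strictly dominated by another pure strategy of the same player, so the elimination stops.
Surviving strategies — General Rowe: {W, Y, Z}; General Cole: {a1, a2, a3, a5}.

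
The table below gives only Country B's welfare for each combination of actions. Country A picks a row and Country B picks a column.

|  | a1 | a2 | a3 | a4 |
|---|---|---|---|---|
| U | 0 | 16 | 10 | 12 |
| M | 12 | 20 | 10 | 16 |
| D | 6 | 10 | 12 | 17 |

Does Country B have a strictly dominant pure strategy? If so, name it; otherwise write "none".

none

a1 fails to dominate a2 at U (0<16).
a2 fails to dominate a3 at D (10<12).
a3 fails to dominate a1 at M (10<12).
a4 fails to dominate a2 at U (12<16).
No single strategy dominates all the others.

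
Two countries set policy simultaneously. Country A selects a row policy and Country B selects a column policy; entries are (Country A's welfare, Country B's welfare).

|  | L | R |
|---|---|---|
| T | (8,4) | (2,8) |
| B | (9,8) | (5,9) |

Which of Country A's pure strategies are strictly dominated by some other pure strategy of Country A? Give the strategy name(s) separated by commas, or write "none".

B strictly dominates T — L: 9>8, R: 5>2.
B: no other strategy beats it everywhere (T at L (9>8)).

T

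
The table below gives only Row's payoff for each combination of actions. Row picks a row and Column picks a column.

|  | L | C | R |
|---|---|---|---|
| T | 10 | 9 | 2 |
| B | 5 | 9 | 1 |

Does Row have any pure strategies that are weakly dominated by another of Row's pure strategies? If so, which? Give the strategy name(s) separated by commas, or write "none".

B

T is not dominated — it holds its own against B at L (10>5).
B: dominated, since T does at least as well everywhere (L: 10>5, C: 9=9, R: 2>1).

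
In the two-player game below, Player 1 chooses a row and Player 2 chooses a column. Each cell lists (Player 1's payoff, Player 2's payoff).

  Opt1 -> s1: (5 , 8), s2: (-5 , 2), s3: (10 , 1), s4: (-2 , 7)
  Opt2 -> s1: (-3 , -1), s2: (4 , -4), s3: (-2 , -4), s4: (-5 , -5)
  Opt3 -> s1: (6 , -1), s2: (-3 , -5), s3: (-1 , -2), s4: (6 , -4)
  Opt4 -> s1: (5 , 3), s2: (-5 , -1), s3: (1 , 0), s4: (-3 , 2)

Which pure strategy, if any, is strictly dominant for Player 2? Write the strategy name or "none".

s1

s1 vs s2: Opt1: 8>2, Opt2: -1>-4, Opt3: -1>-5, Opt4: 3>-1.
s1 vs s3: Opt1: 8>1, Opt2: -1>-4, Opt3: -1>-2, Opt4: 3>0.
s1 vs s4: Opt1: 8>7, Opt2: -1>-5, Opt3: -1>-4, Opt4: 3>2.
s1 strictly beats every other strategy against every opponent action, so it is strictly dominant.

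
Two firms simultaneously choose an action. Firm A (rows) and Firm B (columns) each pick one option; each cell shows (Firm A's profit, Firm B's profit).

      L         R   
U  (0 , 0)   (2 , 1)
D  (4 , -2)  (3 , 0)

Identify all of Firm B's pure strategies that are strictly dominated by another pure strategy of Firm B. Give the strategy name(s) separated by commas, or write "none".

L: dominated, since R does at least as well everywhere (U: 1>0, D: 0>-2).
R is not dominated — it holds its own against L at U (1>0).

L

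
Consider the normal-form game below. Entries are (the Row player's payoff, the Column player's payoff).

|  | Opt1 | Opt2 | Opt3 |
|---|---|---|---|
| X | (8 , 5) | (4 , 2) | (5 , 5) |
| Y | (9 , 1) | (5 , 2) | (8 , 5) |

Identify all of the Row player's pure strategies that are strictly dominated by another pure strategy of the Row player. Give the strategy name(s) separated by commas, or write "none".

X

X is strictly dominated by Y (Opt1: 9>8, Opt2: 5>4, Opt3: 8>5).
Y is not dominated — it holds its own against X at Opt1 (9>8).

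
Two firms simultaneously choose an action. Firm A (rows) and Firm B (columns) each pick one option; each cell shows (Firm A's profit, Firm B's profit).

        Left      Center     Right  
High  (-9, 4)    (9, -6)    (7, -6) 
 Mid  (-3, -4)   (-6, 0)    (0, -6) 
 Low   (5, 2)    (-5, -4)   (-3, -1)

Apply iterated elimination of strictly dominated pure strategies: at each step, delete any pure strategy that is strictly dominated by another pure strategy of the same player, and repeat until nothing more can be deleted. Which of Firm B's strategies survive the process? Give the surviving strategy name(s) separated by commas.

Left

For Firm B, Left strictly dominates Right on the remaining rows (High: 4>-6, Mid: -4>-6, Low: 2>-1); eliminate Right.
For Firm A, Low strictly dominates Mid on the remaining columns (Left: 5>-3, Center: -5>-6); eliminate Mid.
For Firm B, Left strictly dominates Center on the remaining rows (High: 4>-6, Low: 2>-4); eliminate Center.
Firm A's strategy High is strictly dominated by Low (Left: 5>-9) and is removed.
Among the remaining strategies, none is strictly dominated by another pure strategy of the same player, so the elimination stops.
Surviving strategies — Firm A: {Low}; Firm B: {Left}.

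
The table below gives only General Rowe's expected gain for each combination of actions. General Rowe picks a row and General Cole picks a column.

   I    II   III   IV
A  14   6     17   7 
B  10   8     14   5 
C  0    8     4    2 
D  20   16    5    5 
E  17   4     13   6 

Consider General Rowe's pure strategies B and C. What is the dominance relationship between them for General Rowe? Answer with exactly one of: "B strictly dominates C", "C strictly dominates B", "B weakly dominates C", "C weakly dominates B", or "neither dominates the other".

B weakly dominates C

B's payoffs vs C's, by General Cole's action — I: 10>0, II: 8=8, III: 14>4, IV: 5>2.
B is at least as good everywhere and strictly better somewhere (tied only at II), so B weakly but not strictly dominates C.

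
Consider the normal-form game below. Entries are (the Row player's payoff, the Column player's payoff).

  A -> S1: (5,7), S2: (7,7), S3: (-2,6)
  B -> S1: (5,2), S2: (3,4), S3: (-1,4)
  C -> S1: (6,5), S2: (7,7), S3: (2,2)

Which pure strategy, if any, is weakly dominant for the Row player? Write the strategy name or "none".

C

C vs A: S1: 6>5, S2: 7=7, S3: 2>-2.
C vs B: S1: 6>5, S2: 7>3, S3: 2>-1.
C is at least as good as every other strategy against every opponent action, so it is weakly dominant.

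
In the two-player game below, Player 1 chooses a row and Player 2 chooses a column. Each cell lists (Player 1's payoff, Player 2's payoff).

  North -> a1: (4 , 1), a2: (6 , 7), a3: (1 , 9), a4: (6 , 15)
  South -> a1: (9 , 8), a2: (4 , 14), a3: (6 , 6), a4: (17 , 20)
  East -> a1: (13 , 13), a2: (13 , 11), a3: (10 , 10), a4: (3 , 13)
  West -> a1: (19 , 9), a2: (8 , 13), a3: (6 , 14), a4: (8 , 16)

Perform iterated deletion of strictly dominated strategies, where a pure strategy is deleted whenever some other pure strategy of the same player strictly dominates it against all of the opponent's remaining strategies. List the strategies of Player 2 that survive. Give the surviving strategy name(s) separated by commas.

For Player 1, West strictly dominates North on the remaining columns (a1: 19>4, a2: 8>6, a3: 6>1, a4: 8>6); eliminate North.
For Player 2, a4 strictly dominates a2 on the remaining rows (South: 20>14, East: 13>11, West: 16>13); eliminate a2.
Player 2's strategy a3 is strictly dominated by a4 (South: 20>6, East: 13>10, West: 16>14) and is removed.
Player 1's strategy East is strictly dominated by West (a1: 19>13, a4: 8>3) and is removed.
For Player 2, a4 strictly dominates a1 on the remaining rows (South: 20>8, West: 16>9); eliminate a1.
Row West is eliminated: South beats it against every remaining column (a4: 17>8).
Among the remaining strategies, none is strictly dominated by another pure strategy of the same player, so the elimination stops.
Surviving strategies — Player 1: {South}; Player 2: {a4}.

a4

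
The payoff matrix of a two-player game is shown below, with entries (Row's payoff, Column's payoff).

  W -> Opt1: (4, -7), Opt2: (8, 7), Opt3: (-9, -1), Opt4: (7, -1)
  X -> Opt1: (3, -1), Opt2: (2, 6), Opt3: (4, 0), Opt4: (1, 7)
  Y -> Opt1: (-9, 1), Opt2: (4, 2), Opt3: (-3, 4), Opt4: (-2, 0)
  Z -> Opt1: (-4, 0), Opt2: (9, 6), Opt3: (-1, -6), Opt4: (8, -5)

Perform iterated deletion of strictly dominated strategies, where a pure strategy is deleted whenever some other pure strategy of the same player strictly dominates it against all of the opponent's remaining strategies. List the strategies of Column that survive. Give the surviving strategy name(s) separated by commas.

Row Y is eliminated: Z beats it against every remaining column (Opt1: -4>-9, Opt2: 9>4, Opt3: -1>-3, Opt4: 8>-2).
Column Opt1 is eliminated: Opt2 beats it against every remaining row (W: 7>-7, X: 6>-1, Z: 6>0).
Row W is eliminated: Z beats it against every remaining column (Opt2: 9>8, Opt3: -1>-9, Opt4: 8>7).
For Column, Opt2 strictly dominates Opt3 on the remaining rows (X: 6>0, Z: 6>-6); eliminate Opt3.
Row X is eliminated: Z beats it against every remaining column (Opt2: 9>2, Opt4: 8>1).
Column Opt4 is eliminated: Opt2 beats it against every remaining row (Z: 6>-5).
Among the remaining strategies, none is strictly dominated by another pure strategy of the same player, so the elimination stops.
Surviving strategies — Row: {Z}; Column: {Opt2}.

Opt2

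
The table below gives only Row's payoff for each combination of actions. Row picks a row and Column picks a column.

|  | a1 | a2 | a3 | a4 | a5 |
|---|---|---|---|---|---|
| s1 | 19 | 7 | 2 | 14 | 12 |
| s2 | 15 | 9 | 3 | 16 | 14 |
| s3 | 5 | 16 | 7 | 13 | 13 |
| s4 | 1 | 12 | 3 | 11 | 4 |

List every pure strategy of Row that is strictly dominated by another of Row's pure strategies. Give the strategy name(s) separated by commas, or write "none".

s1: no other strategy beats it everywhere (s2 at a1 (19>15); s3 at a1 (19>5); s4 at a1 (19>1)).
Nothing dominates s2: s1 at a2 (9>7); s3 at a1 (15>5); s4 at a1 (15>1).
Nothing dominates s3: s1 at a2 (16>7); s2 at a2 (16>9); s4 at a1 (5>1).
s4 is strictly dominated by s3 (a1: 5>1, a2: 16>12, a3: 7>3, a4: 13>11, a5: 13>4).

s4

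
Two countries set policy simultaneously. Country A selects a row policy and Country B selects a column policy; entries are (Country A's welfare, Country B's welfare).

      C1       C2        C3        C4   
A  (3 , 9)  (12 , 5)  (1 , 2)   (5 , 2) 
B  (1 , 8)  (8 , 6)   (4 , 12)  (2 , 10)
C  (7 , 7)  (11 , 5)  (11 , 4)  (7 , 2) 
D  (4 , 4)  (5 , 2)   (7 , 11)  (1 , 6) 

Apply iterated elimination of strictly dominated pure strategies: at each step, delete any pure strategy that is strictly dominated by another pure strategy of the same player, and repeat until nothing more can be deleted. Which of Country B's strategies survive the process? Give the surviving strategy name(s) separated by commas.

For Country A, C strictly dominates B on the remaining columns (C1: 7>1, C2: 11>8, C3: 11>4, C4: 7>2); eliminate B.
For Country A, C strictly dominates D on the remaining columns (C1: 7>4, C2: 11>5, C3: 11>7, C4: 7>1); eliminate D.
Column C2 is eliminated: C1 beats it against every remaining row (A: 9>5, C: 7>5).
For Country A, C strictly dominates A on the remaining columns (C1: 7>3, C3: 11>1, C4: 7>5); eliminate A.
Country B's strategy C3 is strictly dominated by C1 (C: 7>4) and is removed.
For Country B, C1 strictly dominates C4 on the remaining rows (C: 7>2); eliminate C4.
Among the remaining strategies, none is strictly dominated by another pure strategy of the same player, so the elimination stops.
Surviving strategies — Country A: {C}; Country B: {C1}.

C1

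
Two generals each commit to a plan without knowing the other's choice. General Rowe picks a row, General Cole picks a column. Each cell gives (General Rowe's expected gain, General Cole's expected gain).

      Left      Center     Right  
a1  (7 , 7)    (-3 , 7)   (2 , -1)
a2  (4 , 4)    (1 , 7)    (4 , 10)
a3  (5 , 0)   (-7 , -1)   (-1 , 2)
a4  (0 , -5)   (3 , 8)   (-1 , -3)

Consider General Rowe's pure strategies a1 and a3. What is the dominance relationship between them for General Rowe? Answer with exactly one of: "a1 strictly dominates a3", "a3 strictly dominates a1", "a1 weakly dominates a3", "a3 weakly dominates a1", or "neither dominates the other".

a1 strictly dominates a3

a1's payoffs vs a3's, by General Cole's action — Left: 7>5, Center: -3>-7, Right: 2>-1.
a1 gives a strictly higher payoff against each opponent action, so a1 strictly dominates a3.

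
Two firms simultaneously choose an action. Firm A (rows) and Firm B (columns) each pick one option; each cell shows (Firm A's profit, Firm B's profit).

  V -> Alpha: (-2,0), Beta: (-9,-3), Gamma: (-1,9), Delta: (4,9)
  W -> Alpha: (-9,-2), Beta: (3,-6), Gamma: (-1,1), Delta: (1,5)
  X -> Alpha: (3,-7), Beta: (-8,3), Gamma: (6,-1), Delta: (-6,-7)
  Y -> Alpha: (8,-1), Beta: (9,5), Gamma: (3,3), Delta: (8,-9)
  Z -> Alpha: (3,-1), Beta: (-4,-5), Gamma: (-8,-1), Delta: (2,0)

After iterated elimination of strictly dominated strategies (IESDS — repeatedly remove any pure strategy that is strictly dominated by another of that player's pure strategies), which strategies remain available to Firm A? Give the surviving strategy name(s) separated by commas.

Y

Row V is eliminated: Y beats it against every remaining column (Alpha: 8>-2, Beta: 9>-9, Gamma: 3>-1, Delta: 8>4).
Row W is eliminated: Y beats it against every remaining column (Alpha: 8>-9, Beta: 9>3, Gamma: 3>-1, Delta: 8>1).
For Firm A, Y strictly dominates Z on the remaining columns (Alpha: 8>3, Beta: 9>-4, Gamma: 3>-8, Delta: 8>2); eliminate Z.
Firm B's strategy Alpha is strictly dominated by Beta (X: 3>-7, Y: 5>-1) and is removed.
Column Gamma is eliminated: Beta beats it against every remaining row (X: 3>-1, Y: 5>3).
Firm A's strategy X is strictly dominated by Y (Beta: 9>-8, Delta: 8>-6) and is removed.
Column Delta is eliminated: Beta beats it against every remaining row (Y: 5>-9).
Among the remaining strategies, none is strictly dominated by another pure strategy of the same player, so the elimination stops.
Surviving strategies — Firm A: {Y}; Firm B: {Beta}.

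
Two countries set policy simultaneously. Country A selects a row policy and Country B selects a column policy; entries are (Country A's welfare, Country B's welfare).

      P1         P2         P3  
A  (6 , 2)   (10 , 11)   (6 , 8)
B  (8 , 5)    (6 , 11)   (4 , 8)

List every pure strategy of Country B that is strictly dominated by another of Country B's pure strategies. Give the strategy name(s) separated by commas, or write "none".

P1 is strictly dominated by P2 (A: 11>2, B: 11>5).
P2: no other strategy beats it everywhere (P1 at A (11>2); P3 at A (11>8)).
P2 strictly dominates P3 — A: 11>8, B: 11>8.

P1, P3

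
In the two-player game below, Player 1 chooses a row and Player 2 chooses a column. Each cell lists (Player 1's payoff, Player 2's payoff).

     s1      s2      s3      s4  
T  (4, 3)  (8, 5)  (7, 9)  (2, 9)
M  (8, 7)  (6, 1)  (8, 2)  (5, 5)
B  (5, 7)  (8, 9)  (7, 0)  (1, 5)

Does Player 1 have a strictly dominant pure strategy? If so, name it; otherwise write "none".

T fails to dominate M at s1 (4<8).
M fails to dominate T at s2 (6<8).
B fails to dominate T at s2 (8=8).
No single strategy dominates all the others.

none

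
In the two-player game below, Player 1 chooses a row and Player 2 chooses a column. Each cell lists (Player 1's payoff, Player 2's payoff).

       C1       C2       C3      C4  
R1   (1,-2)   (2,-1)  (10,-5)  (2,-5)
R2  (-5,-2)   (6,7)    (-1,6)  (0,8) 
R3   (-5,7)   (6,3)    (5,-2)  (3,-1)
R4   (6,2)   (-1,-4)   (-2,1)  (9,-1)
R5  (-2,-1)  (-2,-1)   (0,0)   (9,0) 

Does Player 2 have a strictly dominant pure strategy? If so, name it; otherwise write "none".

none

C1 fails to dominate C2 at R1 (-2<-1).
C2 fails to dominate C1 at R3 (3<7).
C3 fails to dominate C1 at R1 (-5<-2).
C4 fails to dominate C1 at R1 (-5<-2).
No single strategy dominates all the others.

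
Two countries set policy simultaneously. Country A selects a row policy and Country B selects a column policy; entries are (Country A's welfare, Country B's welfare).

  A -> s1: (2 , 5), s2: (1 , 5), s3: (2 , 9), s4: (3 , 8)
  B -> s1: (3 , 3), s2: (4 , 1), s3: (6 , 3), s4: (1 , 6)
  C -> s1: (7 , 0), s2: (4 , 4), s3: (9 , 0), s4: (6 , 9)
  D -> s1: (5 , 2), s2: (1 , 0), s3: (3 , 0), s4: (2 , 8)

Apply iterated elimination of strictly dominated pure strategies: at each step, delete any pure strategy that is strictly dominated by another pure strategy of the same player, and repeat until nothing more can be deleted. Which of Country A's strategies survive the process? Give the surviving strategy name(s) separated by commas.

C

Country A's strategy A is strictly dominated by C (s1: 7>2, s2: 4>1, s3: 9>2, s4: 6>3) and is removed.
Country A's strategy D is strictly dominated by C (s1: 7>5, s2: 4>1, s3: 9>3, s4: 6>2) and is removed.
Country B's strategy s1 is strictly dominated by s4 (B: 6>3, C: 9>0) and is removed.
Column s2 is eliminated: s4 beats it against every remaining row (B: 6>1, C: 9>4).
For Country A, C strictly dominates B on the remaining columns (s3: 9>6, s4: 6>1); eliminate B.
Column s3 is eliminated: s4 beats it against every remaining row (C: 9>0).
Among the remaining strategies, none is strictly dominated by another pure strategy of the same player, so the elimination stops.
Surviving strategies — Country A: {C}; Country B: {s4}.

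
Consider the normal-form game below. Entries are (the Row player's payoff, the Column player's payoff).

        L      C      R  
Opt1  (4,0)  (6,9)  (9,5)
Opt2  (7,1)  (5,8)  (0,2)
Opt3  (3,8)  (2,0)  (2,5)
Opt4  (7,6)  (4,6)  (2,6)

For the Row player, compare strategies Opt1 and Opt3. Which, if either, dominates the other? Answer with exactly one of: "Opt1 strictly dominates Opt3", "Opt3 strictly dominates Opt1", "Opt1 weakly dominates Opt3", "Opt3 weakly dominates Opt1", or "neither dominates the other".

Opt1 strictly dominates Opt3

Compare Opt1 to Opt3 across each choice by the Column player: L: 4>3, C: 6>2, R: 9>2.
Opt1 gives a strictly higher payoff against each choice by the Column player, so Opt1 strictly dominates Opt3.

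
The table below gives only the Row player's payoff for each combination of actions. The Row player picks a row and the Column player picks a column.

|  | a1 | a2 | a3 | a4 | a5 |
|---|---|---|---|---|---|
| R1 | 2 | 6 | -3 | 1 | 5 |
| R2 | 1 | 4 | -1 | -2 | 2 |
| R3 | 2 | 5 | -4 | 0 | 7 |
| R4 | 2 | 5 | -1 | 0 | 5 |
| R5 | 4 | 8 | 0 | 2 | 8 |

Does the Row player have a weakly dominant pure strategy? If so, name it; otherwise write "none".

R5

R5 vs R1: a1: 4>2, a2: 8>6, a3: 0>-3, a4: 2>1, a5: 8>5.
R5 vs R2: a1: 4>1, a2: 8>4, a3: 0>-1, a4: 2>-2, a5: 8>2.
R5 vs R3: a1: 4>2, a2: 8>5, a3: 0>-4, a4: 2>0, a5: 8>7.
R5 vs R4: a1: 4>2, a2: 8>5, a3: 0>-1, a4: 2>0, a5: 8>5.
R5 is at least as good as every other strategy against every opponent action, so it is weakly dominant.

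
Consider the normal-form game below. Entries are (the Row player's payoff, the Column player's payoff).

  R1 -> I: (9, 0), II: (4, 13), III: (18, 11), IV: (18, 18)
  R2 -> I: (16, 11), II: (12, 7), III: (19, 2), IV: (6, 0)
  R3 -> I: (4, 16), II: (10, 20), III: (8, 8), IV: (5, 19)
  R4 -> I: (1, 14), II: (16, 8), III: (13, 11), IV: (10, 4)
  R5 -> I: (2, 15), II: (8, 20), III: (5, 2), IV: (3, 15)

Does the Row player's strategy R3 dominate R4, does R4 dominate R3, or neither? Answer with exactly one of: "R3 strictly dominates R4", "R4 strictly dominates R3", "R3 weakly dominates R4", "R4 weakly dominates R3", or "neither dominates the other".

R3's payoffs vs R4's, by the Column player's action — I: 4>1, II: 10<16, III: 8<13, IV: 5<10.
R3 does better at I but worse at II, III, IV; neither strategy dominates the other.

neither dominates the other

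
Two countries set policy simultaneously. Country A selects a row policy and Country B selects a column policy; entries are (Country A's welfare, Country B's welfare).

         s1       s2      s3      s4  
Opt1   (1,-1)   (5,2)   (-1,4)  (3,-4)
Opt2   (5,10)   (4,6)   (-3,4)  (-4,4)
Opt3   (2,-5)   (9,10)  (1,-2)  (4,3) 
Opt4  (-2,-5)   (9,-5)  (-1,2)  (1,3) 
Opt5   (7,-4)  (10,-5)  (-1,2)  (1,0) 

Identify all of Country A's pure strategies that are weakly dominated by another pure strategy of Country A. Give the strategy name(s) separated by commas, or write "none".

Opt3 weakly dominates Opt1 — s1: 2>1, s2: 9>5, s3: 1>-1, s4: 4>3.
Opt2 is weakly dominated by Opt5 (s1: 7>5, s2: 10>4, s3: -1>-3, s4: 1>-4).
Opt3: no other strategy beats it everywhere (Opt1 at s1 (2>1); Opt2 at s2 (9>4); Opt4 at s1 (2>-2); Opt5 at s3 (1>-1)).
Opt4: dominated, since Opt3 does at least as well everywhere (s1: 2>-2, s2: 9=9, s3: 1>-1, s4: 4>1).
Opt5: no other strategy beats it everywhere (Opt1 at s1 (7>1); Opt2 at s1 (7>5); Opt3 at s1 (7>2); Opt4 at s1 (7>-2)).

Opt1, Opt2, Opt4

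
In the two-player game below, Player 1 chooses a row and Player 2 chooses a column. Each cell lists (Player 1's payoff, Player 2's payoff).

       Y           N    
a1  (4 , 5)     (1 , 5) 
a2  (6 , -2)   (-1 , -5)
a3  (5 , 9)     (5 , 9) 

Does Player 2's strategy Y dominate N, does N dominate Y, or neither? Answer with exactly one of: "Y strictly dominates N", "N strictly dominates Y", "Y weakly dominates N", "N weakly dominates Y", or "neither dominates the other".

Compare Y to N across every action of Player 1: a1: 5=5, a2: -2>-5, a3: 9=9.
Y is at least as good everywhere and strictly better somewhere (tied only at a1, a3), so Y weakly but not strictly dominates N.

Y weakly dominates N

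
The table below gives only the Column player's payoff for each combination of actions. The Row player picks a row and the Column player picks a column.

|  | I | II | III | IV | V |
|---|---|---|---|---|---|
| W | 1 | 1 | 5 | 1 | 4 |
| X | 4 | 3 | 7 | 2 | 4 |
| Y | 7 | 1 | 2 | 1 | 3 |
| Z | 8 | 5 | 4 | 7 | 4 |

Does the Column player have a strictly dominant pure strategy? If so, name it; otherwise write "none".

none

I fails to dominate II at W (1=1).
II fails to dominate I at W (1=1).
III fails to dominate I at Y (2<7).
IV fails to dominate I at W (1=1).
V fails to dominate I at X (4=4).
No single strategy dominates all the others.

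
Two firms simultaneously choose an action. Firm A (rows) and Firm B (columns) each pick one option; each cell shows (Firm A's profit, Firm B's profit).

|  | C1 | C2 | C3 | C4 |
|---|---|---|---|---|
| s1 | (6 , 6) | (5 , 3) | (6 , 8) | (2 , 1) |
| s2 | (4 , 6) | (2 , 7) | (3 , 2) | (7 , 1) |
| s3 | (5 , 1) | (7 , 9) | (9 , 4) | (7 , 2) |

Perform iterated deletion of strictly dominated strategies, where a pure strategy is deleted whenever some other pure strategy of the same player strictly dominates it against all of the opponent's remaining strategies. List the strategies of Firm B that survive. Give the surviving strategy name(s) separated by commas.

Firm B's strategy C4 is strictly dominated by C2 (s1: 3>1, s2: 7>1, s3: 9>2) and is removed.
Firm A's strategy s2 is strictly dominated by s1 (C1: 6>4, C2: 5>2, C3: 6>3) and is removed.
For Firm B, C3 strictly dominates C1 on the remaining rows (s1: 8>6, s3: 4>1); eliminate C1.
For Firm A, s3 strictly dominates s1 on the remaining columns (C2: 7>5, C3: 9>6); eliminate s1.
For Firm B, C2 strictly dominates C3 on the remaining rows (s3: 9>4); eliminate C3.
Among the remaining strategies, none is strictly dominated by another pure strategy of the same player, so the elimination stops.
Surviving strategies — Firm A: {s3}; Firm B: {C2}.

C2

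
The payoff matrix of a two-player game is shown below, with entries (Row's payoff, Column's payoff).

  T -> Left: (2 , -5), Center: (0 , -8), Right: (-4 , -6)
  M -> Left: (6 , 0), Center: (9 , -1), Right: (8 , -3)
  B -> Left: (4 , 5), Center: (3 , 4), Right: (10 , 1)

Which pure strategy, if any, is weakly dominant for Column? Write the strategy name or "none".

Left

Left vs Center: T: -5>-8, M: 0>-1, B: 5>4.
Left vs Right: T: -5>-6, M: 0>-3, B: 5>1.
Left is at least as good as every other strategy against every opponent action, so it is weakly dominant.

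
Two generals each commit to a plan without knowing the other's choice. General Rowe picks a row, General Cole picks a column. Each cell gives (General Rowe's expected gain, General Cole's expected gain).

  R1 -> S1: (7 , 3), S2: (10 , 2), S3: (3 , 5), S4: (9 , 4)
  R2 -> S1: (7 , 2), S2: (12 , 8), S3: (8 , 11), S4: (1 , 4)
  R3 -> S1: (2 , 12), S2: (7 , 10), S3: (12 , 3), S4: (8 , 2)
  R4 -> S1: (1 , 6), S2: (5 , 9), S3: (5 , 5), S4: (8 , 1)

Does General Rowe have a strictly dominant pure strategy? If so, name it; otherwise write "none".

R1 fails to dominate R2 at S1 (7=7).
R2 fails to dominate R1 at S1 (7=7).
R3 fails to dominate R1 at S1 (2<7).
R4 fails to dominate R1 at S1 (1<7).
No single strategy dominates all the others.

none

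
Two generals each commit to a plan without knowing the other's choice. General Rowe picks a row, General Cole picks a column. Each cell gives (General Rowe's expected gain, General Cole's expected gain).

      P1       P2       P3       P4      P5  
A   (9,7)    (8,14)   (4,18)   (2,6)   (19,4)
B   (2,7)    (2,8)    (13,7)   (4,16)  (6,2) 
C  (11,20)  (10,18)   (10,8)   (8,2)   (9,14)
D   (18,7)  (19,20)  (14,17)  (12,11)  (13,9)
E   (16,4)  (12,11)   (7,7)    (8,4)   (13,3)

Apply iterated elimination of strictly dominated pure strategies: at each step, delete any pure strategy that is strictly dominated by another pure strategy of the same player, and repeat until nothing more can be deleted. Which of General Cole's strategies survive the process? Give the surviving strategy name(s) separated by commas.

P2

Row B is eliminated: D beats it against every remaining column (P1: 18>2, P2: 19>2, P3: 14>13, P4: 12>4, P5: 13>6).
General Rowe's strategy C is strictly dominated by D (P1: 18>11, P2: 19>10, P3: 14>10, P4: 12>8, P5: 13>9) and is removed.
General Cole's strategy P1 is strictly dominated by P2 (A: 14>7, D: 20>7, E: 11>4) and is removed.
General Cole's strategy P4 is strictly dominated by P2 (A: 14>6, D: 20>11, E: 11>4) and is removed.
Column P5 is eliminated: P2 beats it against every remaining row (A: 14>4, D: 20>9, E: 11>3).
For General Rowe, D strictly dominates A on the remaining columns (P2: 19>8, P3: 14>4); eliminate A.
Row E is eliminated: D beats it against every remaining column (P2: 19>12, P3: 14>7).
General Cole's strategy P3 is strictly dominated by P2 (D: 20>17) and is removed.
Among the remaining strategies, none is strictly dominated by another pure strategy of the same player, so the elimination stops.
Surviving strategies — General Rowe: {D}; General Cole: {P2}.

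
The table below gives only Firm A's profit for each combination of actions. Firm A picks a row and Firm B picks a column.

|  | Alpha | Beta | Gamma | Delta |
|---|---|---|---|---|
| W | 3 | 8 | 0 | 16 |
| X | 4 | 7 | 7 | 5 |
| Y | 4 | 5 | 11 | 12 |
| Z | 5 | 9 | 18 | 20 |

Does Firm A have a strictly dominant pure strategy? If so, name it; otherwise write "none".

Z

Z vs W: Alpha: 5>3, Beta: 9>8, Gamma: 18>0, Delta: 20>16.
Z vs X: Alpha: 5>4, Beta: 9>7, Gamma: 18>7, Delta: 20>5.
Z vs Y: Alpha: 5>4, Beta: 9>5, Gamma: 18>11, Delta: 20>12.
Z strictly beats every other strategy against every opponent action, so it is strictly dominant.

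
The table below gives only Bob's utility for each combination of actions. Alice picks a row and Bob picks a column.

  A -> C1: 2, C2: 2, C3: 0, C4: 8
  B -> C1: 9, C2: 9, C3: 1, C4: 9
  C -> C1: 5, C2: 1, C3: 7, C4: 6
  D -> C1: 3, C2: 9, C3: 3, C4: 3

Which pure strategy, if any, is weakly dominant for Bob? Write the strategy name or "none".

C1 fails to dominate C2 at D (3<9).
C2 fails to dominate C1 at C (1<5).
C3 fails to dominate C1 at A (0<2).
C4 fails to dominate C2 at D (3<9).
No single strategy dominates all the others.

none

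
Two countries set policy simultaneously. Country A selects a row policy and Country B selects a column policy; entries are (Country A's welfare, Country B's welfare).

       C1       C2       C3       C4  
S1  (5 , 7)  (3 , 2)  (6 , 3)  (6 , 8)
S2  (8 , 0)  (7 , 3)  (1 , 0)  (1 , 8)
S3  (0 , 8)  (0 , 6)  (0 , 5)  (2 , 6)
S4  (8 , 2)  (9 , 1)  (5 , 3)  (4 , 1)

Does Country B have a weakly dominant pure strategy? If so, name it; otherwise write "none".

C1 fails to dominate C2 at S2 (0<3).
C2 fails to dominate C1 at S1 (2<7).
C3 fails to dominate C1 at S1 (3<7).
C4 fails to dominate C1 at S3 (6<8).
No single strategy dominates all the others.

none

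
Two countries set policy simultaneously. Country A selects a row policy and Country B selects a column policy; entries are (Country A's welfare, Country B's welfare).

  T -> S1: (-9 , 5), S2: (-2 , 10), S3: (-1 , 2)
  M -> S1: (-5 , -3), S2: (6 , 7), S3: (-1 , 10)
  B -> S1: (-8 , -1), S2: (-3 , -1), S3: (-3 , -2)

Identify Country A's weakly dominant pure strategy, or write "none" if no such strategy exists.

M

M vs T: S1: -5>-9, S2: 6>-2, S3: -1=-1.
M vs B: S1: -5>-8, S2: 6>-3, S3: -1>-3.
M is at least as good as every other strategy against every opponent action, so it is weakly dominant.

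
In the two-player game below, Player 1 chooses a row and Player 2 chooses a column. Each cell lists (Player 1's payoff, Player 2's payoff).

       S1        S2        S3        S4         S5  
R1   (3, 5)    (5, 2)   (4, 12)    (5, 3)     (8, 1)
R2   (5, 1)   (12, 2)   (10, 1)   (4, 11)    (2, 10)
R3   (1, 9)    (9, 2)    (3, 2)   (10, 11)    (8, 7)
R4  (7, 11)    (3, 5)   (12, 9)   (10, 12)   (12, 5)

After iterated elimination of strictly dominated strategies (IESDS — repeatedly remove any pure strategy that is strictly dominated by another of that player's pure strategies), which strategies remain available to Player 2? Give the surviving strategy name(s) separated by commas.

For Player 2, S4 strictly dominates S2 on the remaining rows (R1: 3>2, R2: 11>2, R3: 11>2, R4: 12>5); eliminate S2.
For Player 1, R4 strictly dominates R1 on the remaining columns (S1: 7>3, S3: 12>4, S4: 10>5, S5: 12>8); eliminate R1.
For Player 1, R4 strictly dominates R2 on the remaining columns (S1: 7>5, S3: 12>10, S4: 10>4, S5: 12>2); eliminate R2.
Player 2's strategy S1 is strictly dominated by S4 (R3: 11>9, R4: 12>11) and is removed.
Player 2's strategy S3 is strictly dominated by S4 (R3: 11>2, R4: 12>9) and is removed.
Column S5 is eliminated: S4 beats it against every remaining row (R3: 11>7, R4: 12>5).
Among the remaining strategies, none is strictly dominated by another pure strategy of the same player, so the elimination stops.
Surviving strategies — Player 1: {R3, R4}; Player 2: {S4}.

S4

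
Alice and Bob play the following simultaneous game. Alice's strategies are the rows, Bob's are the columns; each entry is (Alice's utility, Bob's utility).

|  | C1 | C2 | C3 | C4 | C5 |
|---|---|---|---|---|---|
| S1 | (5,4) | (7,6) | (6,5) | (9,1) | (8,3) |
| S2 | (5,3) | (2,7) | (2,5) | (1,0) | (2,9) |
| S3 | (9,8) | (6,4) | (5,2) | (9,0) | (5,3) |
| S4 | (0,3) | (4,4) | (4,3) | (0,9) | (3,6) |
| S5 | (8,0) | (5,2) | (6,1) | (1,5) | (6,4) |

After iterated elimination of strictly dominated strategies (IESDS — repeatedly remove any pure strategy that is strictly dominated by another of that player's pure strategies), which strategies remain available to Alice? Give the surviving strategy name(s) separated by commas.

S1, S3, S5

Row S2 is eliminated: S3 beats it against every remaining column (C1: 9>5, C2: 6>2, C3: 5>2, C4: 9>1, C5: 5>2).
For Alice, S1 strictly dominates S4 on the remaining columns (C1: 5>0, C2: 7>4, C3: 6>4, C4: 9>0, C5: 8>3); eliminate S4.
Column C3 is eliminated: C2 beats it against every remaining row (S1: 6>5, S3: 4>2, S5: 2>1).
Among the remaining strategies, none is strictly dominated by another pure strategy of the same player, so the elimination stops.
Surviving strategies — Alice: {S1, S3, S5}; Bob: {C1, C2, C4, C5}.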